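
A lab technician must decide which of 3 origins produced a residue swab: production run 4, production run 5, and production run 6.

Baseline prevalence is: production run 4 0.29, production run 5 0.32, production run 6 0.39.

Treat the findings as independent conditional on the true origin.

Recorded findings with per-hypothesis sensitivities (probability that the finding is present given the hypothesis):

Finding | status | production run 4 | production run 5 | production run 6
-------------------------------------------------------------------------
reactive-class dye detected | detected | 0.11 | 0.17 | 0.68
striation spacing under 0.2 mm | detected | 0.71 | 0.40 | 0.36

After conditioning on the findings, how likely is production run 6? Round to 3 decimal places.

By Bayes' rule with conditional independence, the unnormalized weight for each hypothesis is prior × ∏ likelihoods:
  production run 4: 0.29 × 0.11 × 0.71 = 0.022649
  production run 5: 0.32 × 0.17 × 0.40 = 0.02176
  production run 6: 0.39 × 0.68 × 0.36 = 0.095472
The unnormalized weights sum to 0.13988.
P(production run 6 | evidence) = 0.095472 / 0.13988 ≈ 0.683.

0.683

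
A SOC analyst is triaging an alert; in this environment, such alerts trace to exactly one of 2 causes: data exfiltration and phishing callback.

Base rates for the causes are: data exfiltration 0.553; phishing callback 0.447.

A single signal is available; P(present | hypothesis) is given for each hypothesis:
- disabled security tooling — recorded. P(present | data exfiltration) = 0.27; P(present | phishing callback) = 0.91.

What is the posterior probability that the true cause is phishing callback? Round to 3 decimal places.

0.731

By Bayes' rule, the unnormalized weight for each hypothesis is prior × likelihood:
  data exfiltration: 0.553 × 0.27 = 0.14931
  phishing callback: 0.447 × 0.91 = 0.40677
Marginal likelihood of the evidence = 0.55608.
P(phishing callback | evidence) = 0.40677 / 0.55608 ≈ 0.731.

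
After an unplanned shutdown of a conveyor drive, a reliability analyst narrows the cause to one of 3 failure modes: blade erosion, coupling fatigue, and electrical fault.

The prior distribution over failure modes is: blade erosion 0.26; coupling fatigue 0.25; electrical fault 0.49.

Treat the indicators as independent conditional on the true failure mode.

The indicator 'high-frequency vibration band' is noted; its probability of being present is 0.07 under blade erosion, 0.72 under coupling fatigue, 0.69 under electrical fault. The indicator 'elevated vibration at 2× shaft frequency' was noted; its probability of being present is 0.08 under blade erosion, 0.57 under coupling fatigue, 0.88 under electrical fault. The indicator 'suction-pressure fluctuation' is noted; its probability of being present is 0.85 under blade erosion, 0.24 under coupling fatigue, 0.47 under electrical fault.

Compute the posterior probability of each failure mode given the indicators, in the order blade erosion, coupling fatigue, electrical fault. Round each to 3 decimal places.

For each hypothesis, the unnormalized posterior weight is prior × product of the indicator likelihoods:
  blade erosion: 0.26 × 0.07 × 0.08 × 0.85 = 0.0012376
  coupling fatigue: 0.25 × 0.72 × 0.57 × 0.24 = 0.024624
  electrical fault: 0.49 × 0.69 × 0.88 × 0.47 = 0.13984
The unnormalized weights sum to 0.1657.
P(blade erosion | evidence) = 0.0012376 / 0.1657 ≈ 0.007
P(coupling fatigue | evidence) = 0.024624 / 0.1657 ≈ 0.149
P(electrical fault | evidence) = 0.13984 / 0.1657 ≈ 0.844

0.007, 0.149, 0.844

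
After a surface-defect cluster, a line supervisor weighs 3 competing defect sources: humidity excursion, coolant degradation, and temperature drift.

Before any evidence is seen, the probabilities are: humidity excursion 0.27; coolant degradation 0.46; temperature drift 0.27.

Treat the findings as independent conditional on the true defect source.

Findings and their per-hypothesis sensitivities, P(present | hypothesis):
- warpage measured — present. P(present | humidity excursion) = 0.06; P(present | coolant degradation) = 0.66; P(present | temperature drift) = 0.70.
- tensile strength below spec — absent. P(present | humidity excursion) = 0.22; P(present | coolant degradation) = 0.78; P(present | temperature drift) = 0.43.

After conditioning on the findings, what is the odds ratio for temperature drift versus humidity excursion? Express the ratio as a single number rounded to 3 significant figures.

Posterior odds equal prior odds times the likelihood ratio; only the two competing hypotheses matter (using 1 − P(present | H) for each absent finding).
  temperature drift: 0.27 × 0.70 × (1 − 0.43) = 0.10773
  humidity excursion: 0.27 × 0.06 × (1 − 0.22) = 0.012636
Posterior odds = 0.10773 / 0.012636 ≈ 8.53.

8.53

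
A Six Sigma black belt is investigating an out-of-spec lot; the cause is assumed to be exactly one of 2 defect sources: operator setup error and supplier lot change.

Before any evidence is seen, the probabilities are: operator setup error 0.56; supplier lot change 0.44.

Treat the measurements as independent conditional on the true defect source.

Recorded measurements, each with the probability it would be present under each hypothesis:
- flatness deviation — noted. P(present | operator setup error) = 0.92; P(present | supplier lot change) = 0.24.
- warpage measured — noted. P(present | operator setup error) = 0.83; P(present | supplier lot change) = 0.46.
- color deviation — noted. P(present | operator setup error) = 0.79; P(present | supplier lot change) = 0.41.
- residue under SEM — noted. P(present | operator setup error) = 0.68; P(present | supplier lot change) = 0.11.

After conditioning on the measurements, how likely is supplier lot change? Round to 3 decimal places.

For each hypothesis, the unnormalized posterior weight is prior × product of the measurement likelihoods:
  operator setup error: 0.56 × 0.92 × 0.83 × 0.79 × 0.68 = 0.22972
  supplier lot change: 0.44 × 0.24 × 0.46 × 0.41 × 0.11 = 0.0021908
Normalizing constant Z = 0.22972 + 0.0021908 = 0.23191.
P(supplier lot change | evidence) = 0.0021908 / 0.23191 ≈ 0.009.

0.009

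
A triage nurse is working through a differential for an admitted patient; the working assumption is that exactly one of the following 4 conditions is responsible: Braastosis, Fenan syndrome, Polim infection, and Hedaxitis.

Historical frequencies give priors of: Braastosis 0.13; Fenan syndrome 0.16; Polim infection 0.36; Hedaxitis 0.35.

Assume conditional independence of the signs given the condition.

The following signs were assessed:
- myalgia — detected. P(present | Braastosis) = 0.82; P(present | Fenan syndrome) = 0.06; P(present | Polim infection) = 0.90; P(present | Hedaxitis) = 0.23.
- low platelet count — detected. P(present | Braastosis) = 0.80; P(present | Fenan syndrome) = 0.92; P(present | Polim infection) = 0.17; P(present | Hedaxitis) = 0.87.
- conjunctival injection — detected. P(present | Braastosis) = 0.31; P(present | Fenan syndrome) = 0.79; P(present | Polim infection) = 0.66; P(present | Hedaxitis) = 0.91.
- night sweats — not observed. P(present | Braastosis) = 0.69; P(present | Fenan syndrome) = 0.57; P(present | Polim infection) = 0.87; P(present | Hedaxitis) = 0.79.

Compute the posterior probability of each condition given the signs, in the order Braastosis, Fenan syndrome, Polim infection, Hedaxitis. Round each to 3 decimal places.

0.280, 0.102, 0.161, 0.457

For each hypothesis, the unnormalized posterior weight is prior × product of the sign likelihoods (using 1 − P(present | H) for each absent sign):
  Braastosis: 0.13 × 0.82 × 0.80 × 0.31 × (1 − 0.69) = 0.0081954
  Fenan syndrome: 0.16 × 0.06 × 0.92 × 0.79 × (1 − 0.57) = 0.0030002
  Polim infection: 0.36 × 0.90 × 0.17 × 0.66 × (1 − 0.87) = 0.0047259
  Hedaxitis: 0.35 × 0.23 × 0.87 × 0.91 × (1 − 0.79) = 0.013384
Normalizing constant Z = 0.0081954 + 0.0030002 + 0.0047259 + 0.013384 = 0.029305.
P(Braastosis | evidence) = 0.0081954 / 0.029305 ≈ 0.280
P(Fenan syndrome | evidence) = 0.0030002 / 0.029305 ≈ 0.102
P(Polim infection | evidence) = 0.0047259 / 0.029305 ≈ 0.161
P(Hedaxitis | evidence) = 0.013384 / 0.029305 ≈ 0.457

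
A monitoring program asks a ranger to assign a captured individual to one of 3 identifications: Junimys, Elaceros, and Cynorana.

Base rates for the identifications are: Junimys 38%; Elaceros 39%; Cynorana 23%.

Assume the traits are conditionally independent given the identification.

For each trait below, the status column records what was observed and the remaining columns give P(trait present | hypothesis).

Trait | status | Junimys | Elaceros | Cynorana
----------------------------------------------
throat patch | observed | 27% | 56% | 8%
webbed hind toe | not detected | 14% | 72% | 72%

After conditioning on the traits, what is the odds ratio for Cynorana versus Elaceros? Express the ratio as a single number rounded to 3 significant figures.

The normalizing constant cancels in an odds ratio, so compute prior × likelihood for the two hypotheses only (using 1 − P(present | H) for each absent trait):
  Cynorana: 0.23 × 0.08 × (1 − 0.72) = 0.005152
  Elaceros: 0.39 × 0.56 × (1 − 0.72) = 0.061152
Odds(Cynorana : Elaceros) = 0.005152 / 0.061152 ≈ 0.0842.

0.0842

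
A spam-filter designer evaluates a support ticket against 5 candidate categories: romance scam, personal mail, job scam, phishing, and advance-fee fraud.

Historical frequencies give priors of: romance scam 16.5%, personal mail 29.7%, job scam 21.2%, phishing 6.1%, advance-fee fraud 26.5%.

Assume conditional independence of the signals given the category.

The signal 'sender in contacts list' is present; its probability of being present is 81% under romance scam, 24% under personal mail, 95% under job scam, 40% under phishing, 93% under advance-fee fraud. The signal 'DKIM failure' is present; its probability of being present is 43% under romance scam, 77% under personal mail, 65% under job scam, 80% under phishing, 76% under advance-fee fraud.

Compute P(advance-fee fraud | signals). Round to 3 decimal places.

For each hypothesis, the unnormalized posterior weight is prior × product of the signal likelihoods:
  romance scam: 0.165 × 0.81 × 0.43 = 0.05747
  personal mail: 0.297 × 0.24 × 0.77 = 0.054886
  job scam: 0.212 × 0.95 × 0.65 = 0.13091
  phishing: 0.061 × 0.40 × 0.80 = 0.01952
  advance-fee fraud: 0.265 × 0.93 × 0.76 = 0.1873
Marginal likelihood of the evidence = 0.45009.
P(advance-fee fraud | evidence) = 0.1873 / 0.45009 ≈ 0.416.

0.416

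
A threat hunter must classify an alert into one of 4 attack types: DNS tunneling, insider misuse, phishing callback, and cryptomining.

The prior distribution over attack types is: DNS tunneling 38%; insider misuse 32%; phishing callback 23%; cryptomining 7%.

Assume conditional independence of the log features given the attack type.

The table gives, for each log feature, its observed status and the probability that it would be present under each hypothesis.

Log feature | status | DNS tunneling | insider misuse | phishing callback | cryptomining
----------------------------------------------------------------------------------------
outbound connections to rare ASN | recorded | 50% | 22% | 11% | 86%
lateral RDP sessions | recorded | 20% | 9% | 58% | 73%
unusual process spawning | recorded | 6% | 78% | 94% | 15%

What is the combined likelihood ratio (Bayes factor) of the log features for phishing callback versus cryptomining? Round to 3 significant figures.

The Bayes factor is the ratio of the joint likelihoods of the log feature pattern under the two hypotheses.
  phishing callback: 0.11 × 0.58 × 0.94 = 0.059972
  cryptomining: 0.86 × 0.73 × 0.15 = 0.09417
Bayes factor = 0.059972 / 0.09417 ≈ 0.637

0.637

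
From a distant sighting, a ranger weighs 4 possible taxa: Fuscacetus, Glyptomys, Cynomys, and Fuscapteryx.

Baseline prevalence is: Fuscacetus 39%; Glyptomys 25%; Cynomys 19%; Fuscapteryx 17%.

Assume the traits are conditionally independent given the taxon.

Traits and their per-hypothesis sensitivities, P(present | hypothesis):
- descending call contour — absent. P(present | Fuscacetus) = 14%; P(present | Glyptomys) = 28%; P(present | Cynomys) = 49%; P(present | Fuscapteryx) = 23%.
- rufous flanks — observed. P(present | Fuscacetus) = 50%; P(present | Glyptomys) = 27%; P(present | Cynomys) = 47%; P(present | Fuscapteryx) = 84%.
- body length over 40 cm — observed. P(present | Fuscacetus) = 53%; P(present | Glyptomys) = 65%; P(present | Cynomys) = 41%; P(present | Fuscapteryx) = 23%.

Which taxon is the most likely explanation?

Fuscacetus

For each hypothesis, the unnormalized posterior weight is prior × product of the trait likelihoods (using 1 − P(present | H) for each absent trait):
  Fuscacetus: 0.39 × (1 − 0.14) × 0.50 × 0.53 = 0.088881
  Glyptomys: 0.25 × (1 − 0.28) × 0.27 × 0.65 = 0.03159
  Cynomys: 0.19 × (1 − 0.49) × 0.47 × 0.41 = 0.018673
  Fuscapteryx: 0.17 × (1 − 0.23) × 0.84 × 0.23 = 0.02529
Marginal likelihood of the evidence = 0.16443.
P(Fuscacetus | evidence) ≈ 0.088881 / 0.16443 ≈ 0.541
P(Glyptomys | evidence) ≈ 0.03159 / 0.16443 ≈ 0.192
P(Cynomys | evidence) ≈ 0.018673 / 0.16443 ≈ 0.114
P(Fuscapteryx | evidence) ≈ 0.02529 / 0.16443 ≈ 0.154
The largest is 0.541, so Fuscacetus is most probable.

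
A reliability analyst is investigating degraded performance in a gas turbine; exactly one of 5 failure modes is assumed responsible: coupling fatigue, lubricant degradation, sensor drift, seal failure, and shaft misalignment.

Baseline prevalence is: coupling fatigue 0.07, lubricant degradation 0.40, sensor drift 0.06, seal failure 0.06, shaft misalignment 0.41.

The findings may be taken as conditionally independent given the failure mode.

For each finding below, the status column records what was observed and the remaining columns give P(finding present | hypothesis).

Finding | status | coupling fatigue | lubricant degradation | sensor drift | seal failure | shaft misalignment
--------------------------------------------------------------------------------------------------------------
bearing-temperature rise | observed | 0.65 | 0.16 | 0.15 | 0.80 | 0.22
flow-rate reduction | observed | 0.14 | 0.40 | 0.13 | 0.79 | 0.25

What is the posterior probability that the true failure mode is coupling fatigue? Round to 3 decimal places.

0.068

By Bayes' rule with conditional independence, the unnormalized weight for each hypothesis is prior × ∏ likelihoods:
  coupling fatigue: 0.07 × 0.65 × 0.14 = 0.00637
  lubricant degradation: 0.40 × 0.16 × 0.40 = 0.0256
  sensor drift: 0.06 × 0.15 × 0.13 = 0.00117
  seal failure: 0.06 × 0.80 × 0.79 = 0.03792
  shaft misalignment: 0.41 × 0.22 × 0.25 = 0.02255
Marginal likelihood of the evidence = 0.09361.
P(coupling fatigue | evidence) = 0.00637 / 0.09361 ≈ 0.068.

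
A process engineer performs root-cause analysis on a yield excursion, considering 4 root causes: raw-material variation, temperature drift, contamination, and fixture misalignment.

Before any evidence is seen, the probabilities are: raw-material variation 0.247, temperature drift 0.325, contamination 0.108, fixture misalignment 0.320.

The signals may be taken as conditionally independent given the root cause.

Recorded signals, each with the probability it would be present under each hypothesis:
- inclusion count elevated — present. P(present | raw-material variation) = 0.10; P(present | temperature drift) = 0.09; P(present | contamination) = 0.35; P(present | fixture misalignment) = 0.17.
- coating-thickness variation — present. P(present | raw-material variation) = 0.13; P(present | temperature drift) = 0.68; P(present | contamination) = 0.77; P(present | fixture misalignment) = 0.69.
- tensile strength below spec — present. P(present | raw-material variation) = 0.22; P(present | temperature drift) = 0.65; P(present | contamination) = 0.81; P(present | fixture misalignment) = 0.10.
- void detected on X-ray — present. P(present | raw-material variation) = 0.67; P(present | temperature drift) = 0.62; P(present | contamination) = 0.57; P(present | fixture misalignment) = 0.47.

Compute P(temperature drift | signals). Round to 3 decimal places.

By Bayes' rule with conditional independence, the unnormalized weight for each hypothesis is prior × ∏ likelihoods:
  raw-material variation: 0.247 × 0.10 × 0.13 × 0.22 × 0.67 = 0.0004733
  temperature drift: 0.325 × 0.09 × 0.68 × 0.65 × 0.62 = 0.0080157
  contamination: 0.108 × 0.35 × 0.77 × 0.81 × 0.57 = 0.013438
  fixture misalignment: 0.320 × 0.17 × 0.69 × 0.10 × 0.47 = 0.0017642
Normalizing constant Z = 0.0004733 + 0.0080157 + 0.013438 + 0.0017642 = 0.023691.
P(temperature drift | evidence) = 0.0080157 / 0.023691 ≈ 0.338.

0.338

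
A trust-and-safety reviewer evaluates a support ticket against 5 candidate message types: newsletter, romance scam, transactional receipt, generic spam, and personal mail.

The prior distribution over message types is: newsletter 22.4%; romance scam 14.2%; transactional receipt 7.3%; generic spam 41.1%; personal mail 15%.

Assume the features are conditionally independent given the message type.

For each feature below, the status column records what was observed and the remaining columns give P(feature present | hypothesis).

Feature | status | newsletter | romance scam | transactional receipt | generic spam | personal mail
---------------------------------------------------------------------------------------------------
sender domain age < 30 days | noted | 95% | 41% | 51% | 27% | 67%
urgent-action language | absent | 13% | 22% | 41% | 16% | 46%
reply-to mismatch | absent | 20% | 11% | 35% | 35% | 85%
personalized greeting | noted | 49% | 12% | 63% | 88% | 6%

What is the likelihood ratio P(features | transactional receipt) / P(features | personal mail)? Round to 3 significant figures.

Take the product of per-feature likelihoods under each hypothesis (using 1 − P(present | H) for each absent feature), then divide.
  transactional receipt: 0.51 × (1 − 0.41) × (1 − 0.35) × 0.63 = 0.12322
  personal mail: 0.67 × (1 − 0.46) × (1 − 0.85) × 0.06 = 0.0032562
Bayes factor = 0.12322 / 0.0032562 ≈ 37.8

37.8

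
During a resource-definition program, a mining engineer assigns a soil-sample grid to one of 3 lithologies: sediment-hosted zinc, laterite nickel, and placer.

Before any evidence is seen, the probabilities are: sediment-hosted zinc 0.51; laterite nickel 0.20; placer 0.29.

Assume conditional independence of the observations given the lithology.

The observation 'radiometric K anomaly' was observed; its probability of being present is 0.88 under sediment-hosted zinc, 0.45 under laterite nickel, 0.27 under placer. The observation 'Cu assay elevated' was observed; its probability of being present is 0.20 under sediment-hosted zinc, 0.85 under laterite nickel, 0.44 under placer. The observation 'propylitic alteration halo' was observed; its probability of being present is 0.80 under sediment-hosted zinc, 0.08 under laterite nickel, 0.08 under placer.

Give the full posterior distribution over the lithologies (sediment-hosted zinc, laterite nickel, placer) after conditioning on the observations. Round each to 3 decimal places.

Multiply each prior by the joint likelihood of the evidence pattern:
  sediment-hosted zinc: 0.51 × 0.88 × 0.20 × 0.80 = 0.071808
  laterite nickel: 0.20 × 0.45 × 0.85 × 0.08 = 0.00612
  placer: 0.29 × 0.27 × 0.44 × 0.08 = 0.0027562
Marginal likelihood of the evidence = 0.080684.
P(sediment-hosted zinc | evidence) = 0.071808 / 0.080684 ≈ 0.890
P(laterite nickel | evidence) = 0.00612 / 0.080684 ≈ 0.076
P(placer | evidence) = 0.0027562 / 0.080684 ≈ 0.034

0.890, 0.076, 0.034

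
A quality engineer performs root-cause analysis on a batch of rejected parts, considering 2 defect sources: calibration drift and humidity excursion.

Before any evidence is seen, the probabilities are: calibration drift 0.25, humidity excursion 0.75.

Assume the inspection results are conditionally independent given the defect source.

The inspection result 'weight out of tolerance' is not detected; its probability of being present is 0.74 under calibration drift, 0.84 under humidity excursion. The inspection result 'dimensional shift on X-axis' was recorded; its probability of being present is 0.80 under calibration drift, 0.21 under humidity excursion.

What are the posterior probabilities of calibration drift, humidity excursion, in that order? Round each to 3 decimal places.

By Bayes' rule with conditional independence, the unnormalized weight for each hypothesis is prior × ∏ likelihoods (using 1 − P(present | H) for each absent inspection result):
  calibration drift: 0.25 × (1 − 0.74) × 0.80 = 0.052
  humidity excursion: 0.75 × (1 − 0.84) × 0.21 = 0.0252
The unnormalized weights sum to 0.0772.
P(calibration drift | evidence) = 0.052 / 0.0772 ≈ 0.674
P(humidity excursion | evidence) = 0.0252 / 0.0772 ≈ 0.326

0.674, 0.326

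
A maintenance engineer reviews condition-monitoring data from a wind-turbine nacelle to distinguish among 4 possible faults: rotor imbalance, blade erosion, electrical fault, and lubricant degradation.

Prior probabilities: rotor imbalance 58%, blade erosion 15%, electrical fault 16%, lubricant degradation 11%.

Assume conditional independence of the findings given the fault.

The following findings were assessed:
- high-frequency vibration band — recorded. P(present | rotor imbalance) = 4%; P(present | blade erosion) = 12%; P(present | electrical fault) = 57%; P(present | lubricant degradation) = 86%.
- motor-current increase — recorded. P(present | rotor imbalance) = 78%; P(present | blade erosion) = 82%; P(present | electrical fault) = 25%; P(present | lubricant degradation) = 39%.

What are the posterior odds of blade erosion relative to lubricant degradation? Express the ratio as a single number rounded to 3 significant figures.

0.400

The normalizing constant cancels in an odds ratio, so compute prior × likelihood for the two hypotheses only:
  blade erosion: 0.15 × 0.12 × 0.82 = 0.01476
  lubricant degradation: 0.11 × 0.86 × 0.39 = 0.036894
Posterior odds = 0.01476 / 0.036894 ≈ 0.400.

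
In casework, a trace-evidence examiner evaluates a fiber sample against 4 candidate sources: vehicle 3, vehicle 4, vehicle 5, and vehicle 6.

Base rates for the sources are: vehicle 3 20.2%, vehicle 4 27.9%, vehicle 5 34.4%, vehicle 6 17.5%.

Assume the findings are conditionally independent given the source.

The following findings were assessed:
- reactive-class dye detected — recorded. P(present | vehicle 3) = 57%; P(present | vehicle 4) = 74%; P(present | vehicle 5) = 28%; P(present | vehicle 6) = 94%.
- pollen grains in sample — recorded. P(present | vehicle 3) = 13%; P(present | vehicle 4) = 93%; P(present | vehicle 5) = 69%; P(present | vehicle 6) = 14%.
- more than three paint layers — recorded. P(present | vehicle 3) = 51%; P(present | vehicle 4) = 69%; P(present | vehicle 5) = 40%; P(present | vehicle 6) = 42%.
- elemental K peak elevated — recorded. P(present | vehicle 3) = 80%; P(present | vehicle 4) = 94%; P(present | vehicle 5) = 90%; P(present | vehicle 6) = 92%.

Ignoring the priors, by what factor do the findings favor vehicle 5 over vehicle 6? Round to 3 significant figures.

1.37

Take the product of per-finding likelihoods under each hypothesis, then divide.
  vehicle 5: 0.28 × 0.69 × 0.40 × 0.90 = 0.069552
  vehicle 6: 0.94 × 0.14 × 0.42 × 0.92 = 0.05085
Bayes factor = 0.069552 / 0.05085 ≈ 1.37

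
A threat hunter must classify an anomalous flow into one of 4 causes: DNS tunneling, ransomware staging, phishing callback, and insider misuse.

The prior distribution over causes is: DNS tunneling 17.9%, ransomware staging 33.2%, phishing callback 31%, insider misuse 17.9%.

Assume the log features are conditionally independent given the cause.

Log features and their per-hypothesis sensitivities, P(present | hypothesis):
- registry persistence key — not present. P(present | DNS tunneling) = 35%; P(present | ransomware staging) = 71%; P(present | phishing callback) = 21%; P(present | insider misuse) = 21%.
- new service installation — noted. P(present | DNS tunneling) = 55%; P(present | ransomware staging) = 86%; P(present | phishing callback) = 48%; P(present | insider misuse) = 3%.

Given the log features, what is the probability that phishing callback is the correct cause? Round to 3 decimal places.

0.438

Multiply each prior by the joint likelihood of the log feature pattern (using 1 − P(present | H) for each absent log feature):
  DNS tunneling: 0.179 × (1 − 0.35) × 0.55 = 0.063993
  ransomware staging: 0.332 × (1 − 0.71) × 0.86 = 0.082801
  phishing callback: 0.310 × (1 − 0.21) × 0.48 = 0.11755
  insider misuse: 0.179 × (1 − 0.21) × 0.03 = 0.0042423
The unnormalized weights sum to 0.26859.
P(phishing callback | evidence) = 0.11755 / 0.26859 ≈ 0.438.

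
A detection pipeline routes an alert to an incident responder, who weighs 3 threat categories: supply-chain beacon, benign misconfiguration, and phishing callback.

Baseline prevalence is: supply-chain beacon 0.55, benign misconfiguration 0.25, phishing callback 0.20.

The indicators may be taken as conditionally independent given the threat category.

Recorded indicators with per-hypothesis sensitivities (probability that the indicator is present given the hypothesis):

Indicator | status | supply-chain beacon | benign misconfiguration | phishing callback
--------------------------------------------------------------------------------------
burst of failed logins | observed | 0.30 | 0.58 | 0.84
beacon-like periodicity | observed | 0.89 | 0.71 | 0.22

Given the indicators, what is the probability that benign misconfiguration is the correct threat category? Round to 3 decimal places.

0.359

Multiply each prior by the joint likelihood of the indicator pattern:
  supply-chain beacon: 0.55 × 0.30 × 0.89 = 0.14685
  benign misconfiguration: 0.25 × 0.58 × 0.71 = 0.10295
  phishing callback: 0.20 × 0.84 × 0.22 = 0.03696
The unnormalized weights sum to 0.28676.
P(benign misconfiguration | evidence) = 0.10295 / 0.28676 ≈ 0.359.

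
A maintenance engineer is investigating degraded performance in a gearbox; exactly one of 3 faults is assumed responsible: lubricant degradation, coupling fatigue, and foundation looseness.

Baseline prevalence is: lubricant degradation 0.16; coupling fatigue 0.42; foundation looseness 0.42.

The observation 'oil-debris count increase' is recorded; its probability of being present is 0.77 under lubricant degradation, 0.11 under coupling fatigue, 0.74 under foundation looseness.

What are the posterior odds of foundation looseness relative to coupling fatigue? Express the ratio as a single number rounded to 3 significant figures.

Unnormalized posterior weight (prior times the observation likelihood) for each of the two hypotheses:
  foundation looseness: 0.42 × 0.74 = 0.3108
  coupling fatigue: 0.42 × 0.11 = 0.0462
Posterior odds = 0.3108 / 0.0462 ≈ 6.73.

6.73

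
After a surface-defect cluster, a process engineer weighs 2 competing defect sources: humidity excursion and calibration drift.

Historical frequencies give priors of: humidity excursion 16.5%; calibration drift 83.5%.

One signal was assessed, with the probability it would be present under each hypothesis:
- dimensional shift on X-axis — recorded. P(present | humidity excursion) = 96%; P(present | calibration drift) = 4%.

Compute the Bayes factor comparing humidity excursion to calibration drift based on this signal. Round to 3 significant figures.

Likelihood of this signal under each hypothesis:
  humidity excursion: 0.96
  calibration drift: 0.04
Bayes factor = 0.96 / 0.04 ≈ 24.0

24.0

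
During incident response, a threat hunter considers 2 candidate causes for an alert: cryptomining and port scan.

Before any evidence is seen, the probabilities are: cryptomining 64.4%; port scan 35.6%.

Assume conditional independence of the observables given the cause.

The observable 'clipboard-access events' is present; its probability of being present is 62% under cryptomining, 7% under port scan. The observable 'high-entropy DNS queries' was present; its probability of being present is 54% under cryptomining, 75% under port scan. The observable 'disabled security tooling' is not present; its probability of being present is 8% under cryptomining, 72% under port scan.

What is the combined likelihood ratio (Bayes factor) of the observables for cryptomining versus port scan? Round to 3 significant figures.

Joint likelihood of the observable pattern under each hypothesis (using 1 − P(present | H) for each absent observable):
  cryptomining: 0.62 × 0.54 × (1 − 0.08) = 0.30802
  port scan: 0.07 × 0.75 × (1 − 0.72) = 0.0147
Bayes factor = 0.30802 / 0.0147 ≈ 21.0

21.0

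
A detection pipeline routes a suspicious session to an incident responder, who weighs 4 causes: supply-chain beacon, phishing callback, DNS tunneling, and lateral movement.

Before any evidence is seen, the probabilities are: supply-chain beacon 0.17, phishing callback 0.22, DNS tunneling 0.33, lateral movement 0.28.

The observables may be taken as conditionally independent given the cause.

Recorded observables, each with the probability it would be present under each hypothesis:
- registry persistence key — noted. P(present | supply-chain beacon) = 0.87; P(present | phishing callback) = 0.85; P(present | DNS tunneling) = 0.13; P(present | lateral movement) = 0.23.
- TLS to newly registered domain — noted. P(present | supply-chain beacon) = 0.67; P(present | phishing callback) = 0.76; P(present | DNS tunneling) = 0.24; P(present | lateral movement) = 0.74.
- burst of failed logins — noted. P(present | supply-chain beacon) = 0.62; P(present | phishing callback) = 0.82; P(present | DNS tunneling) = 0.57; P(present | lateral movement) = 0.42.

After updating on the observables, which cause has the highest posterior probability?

For each hypothesis, the unnormalized posterior weight is prior × product of the observable likelihoods:
  supply-chain beacon: 0.17 × 0.87 × 0.67 × 0.62 = 0.061438
  phishing callback: 0.22 × 0.85 × 0.76 × 0.82 = 0.11654
  DNS tunneling: 0.33 × 0.13 × 0.24 × 0.57 = 0.0058687
  lateral movement: 0.28 × 0.23 × 0.74 × 0.42 = 0.020016
The unnormalized weights sum to 0.20386.
P(supply-chain beacon | evidence) ≈ 0.061438 / 0.20386 ≈ 0.301
P(phishing callback | evidence) ≈ 0.11654 / 0.20386 ≈ 0.572
P(DNS tunneling | evidence) ≈ 0.0058687 / 0.20386 ≈ 0.029
P(lateral movement | evidence) ≈ 0.020016 / 0.20386 ≈ 0.098
The largest is 0.572, so phishing callback is most probable.

phishing callback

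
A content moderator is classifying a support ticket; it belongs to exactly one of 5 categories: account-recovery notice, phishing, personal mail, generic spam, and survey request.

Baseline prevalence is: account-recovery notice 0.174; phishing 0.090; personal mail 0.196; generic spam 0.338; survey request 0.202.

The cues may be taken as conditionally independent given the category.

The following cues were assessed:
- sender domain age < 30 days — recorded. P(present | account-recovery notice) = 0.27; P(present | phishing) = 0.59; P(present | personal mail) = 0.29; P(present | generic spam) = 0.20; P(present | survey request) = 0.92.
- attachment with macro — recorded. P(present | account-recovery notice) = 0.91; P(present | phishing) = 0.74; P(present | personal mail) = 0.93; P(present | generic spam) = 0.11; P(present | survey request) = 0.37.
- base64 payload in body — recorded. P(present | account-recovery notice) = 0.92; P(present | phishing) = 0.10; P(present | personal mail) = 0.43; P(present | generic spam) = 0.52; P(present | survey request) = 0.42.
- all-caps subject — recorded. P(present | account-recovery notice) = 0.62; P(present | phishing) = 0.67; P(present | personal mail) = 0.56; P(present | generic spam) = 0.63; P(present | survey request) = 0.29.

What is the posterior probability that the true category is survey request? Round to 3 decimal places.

0.166

For each hypothesis, the unnormalized posterior weight is prior × product of the cue likelihoods:
  account-recovery notice: 0.174 × 0.27 × 0.91 × 0.92 × 0.62 = 0.024386
  phishing: 0.090 × 0.59 × 0.74 × 0.10 × 0.67 = 0.0026327
  personal mail: 0.196 × 0.29 × 0.93 × 0.43 × 0.56 = 0.012729
  generic spam: 0.338 × 0.20 × 0.11 × 0.52 × 0.63 = 0.002436
  survey request: 0.202 × 0.92 × 0.37 × 0.42 × 0.29 = 0.0083751
The unnormalized weights sum to 0.050558.
P(survey request | evidence) = 0.0083751 / 0.050558 ≈ 0.166.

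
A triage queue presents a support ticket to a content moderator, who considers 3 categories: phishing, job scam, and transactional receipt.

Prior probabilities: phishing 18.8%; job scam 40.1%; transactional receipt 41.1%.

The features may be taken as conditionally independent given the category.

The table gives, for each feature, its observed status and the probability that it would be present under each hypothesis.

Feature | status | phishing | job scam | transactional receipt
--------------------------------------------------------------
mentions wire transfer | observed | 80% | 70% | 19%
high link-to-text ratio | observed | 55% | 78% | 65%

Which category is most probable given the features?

job scam

For each hypothesis, the unnormalized posterior weight is prior × product of the feature likelihoods:
  phishing: 0.188 × 0.80 × 0.55 = 0.08272
  job scam: 0.401 × 0.70 × 0.78 = 0.21895
  transactional receipt: 0.411 × 0.19 × 0.65 = 0.050758
Normalizing constant Z = 0.08272 + 0.21895 + 0.050758 = 0.35242.
P(phishing | evidence) ≈ 0.08272 / 0.35242 ≈ 0.235
P(job scam | evidence) ≈ 0.21895 / 0.35242 ≈ 0.621
P(transactional receipt | evidence) ≈ 0.050758 / 0.35242 ≈ 0.144
The largest is 0.621, so job scam is most probable.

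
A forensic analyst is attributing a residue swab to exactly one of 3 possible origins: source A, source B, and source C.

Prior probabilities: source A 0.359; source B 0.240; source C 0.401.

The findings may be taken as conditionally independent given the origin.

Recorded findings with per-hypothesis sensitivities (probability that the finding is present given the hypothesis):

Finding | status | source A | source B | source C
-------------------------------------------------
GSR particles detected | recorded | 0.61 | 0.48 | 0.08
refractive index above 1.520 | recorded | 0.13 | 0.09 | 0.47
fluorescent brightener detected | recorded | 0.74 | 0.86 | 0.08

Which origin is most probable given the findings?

source A

By Bayes' rule with conditional independence, the unnormalized weight for each hypothesis is prior × ∏ likelihoods:
  source A: 0.359 × 0.61 × 0.13 × 0.74 = 0.021067
  source B: 0.240 × 0.48 × 0.09 × 0.86 = 0.0089165
  source C: 0.401 × 0.08 × 0.47 × 0.08 = 0.0012062
Normalizing constant Z = 0.021067 + 0.0089165 + 0.0012062 = 0.03119.
P(source A | evidence) ≈ 0.021067 / 0.03119 ≈ 0.675
P(source B | evidence) ≈ 0.0089165 / 0.03119 ≈ 0.286
P(source C | evidence) ≈ 0.0012062 / 0.03119 ≈ 0.039
The largest is 0.675, so source A is most probable.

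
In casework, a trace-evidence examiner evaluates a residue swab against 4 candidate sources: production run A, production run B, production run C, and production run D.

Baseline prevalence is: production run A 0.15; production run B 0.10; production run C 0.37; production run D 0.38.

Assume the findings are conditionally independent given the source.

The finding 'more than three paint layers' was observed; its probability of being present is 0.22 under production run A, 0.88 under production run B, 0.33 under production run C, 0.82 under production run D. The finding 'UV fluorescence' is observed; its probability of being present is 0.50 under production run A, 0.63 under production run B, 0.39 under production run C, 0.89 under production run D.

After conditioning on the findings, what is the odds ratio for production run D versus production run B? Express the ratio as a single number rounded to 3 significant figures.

5.00

Unnormalized posterior weight (prior times the finding likelihoods) for each of the two hypotheses:
  production run D: 0.38 × 0.82 × 0.89 = 0.27732
  production run B: 0.10 × 0.88 × 0.63 = 0.05544
Posterior odds = 0.27732 / 0.05544 ≈ 5.00.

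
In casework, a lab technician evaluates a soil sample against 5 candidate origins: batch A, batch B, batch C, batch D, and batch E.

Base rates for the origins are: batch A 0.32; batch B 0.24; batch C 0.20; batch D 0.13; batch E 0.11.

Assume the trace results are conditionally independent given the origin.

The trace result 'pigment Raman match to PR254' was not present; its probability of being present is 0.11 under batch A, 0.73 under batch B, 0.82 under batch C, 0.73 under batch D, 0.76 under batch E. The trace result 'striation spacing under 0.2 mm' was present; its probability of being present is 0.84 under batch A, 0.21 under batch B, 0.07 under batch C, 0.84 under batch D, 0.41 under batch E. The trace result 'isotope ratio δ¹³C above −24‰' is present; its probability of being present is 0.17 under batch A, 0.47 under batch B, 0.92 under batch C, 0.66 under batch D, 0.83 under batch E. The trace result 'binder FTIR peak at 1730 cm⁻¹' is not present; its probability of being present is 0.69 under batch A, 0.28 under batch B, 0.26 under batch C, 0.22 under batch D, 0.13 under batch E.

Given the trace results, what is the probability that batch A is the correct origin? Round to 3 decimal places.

By Bayes' rule with conditional independence, the unnormalized weight for each hypothesis is prior × ∏ likelihoods (using 1 − P(present | H) for each absent trace result):
  batch A: 0.32 × (1 − 0.11) × 0.84 × 0.17 × (1 − 0.69) = 0.012608
  batch B: 0.24 × (1 − 0.73) × 0.21 × 0.47 × (1 − 0.28) = 0.0046049
  batch C: 0.20 × (1 − 0.82) × 0.07 × 0.92 × (1 − 0.26) = 0.0017156
  batch D: 0.13 × (1 − 0.73) × 0.84 × 0.66 × (1 − 0.22) = 0.015178
  batch E: 0.11 × (1 − 0.76) × 0.41 × 0.83 × (1 − 0.13) = 0.007816
The unnormalized weights sum to 0.041922.
P(batch A | evidence) = 0.012608 / 0.041922 ≈ 0.301.

0.301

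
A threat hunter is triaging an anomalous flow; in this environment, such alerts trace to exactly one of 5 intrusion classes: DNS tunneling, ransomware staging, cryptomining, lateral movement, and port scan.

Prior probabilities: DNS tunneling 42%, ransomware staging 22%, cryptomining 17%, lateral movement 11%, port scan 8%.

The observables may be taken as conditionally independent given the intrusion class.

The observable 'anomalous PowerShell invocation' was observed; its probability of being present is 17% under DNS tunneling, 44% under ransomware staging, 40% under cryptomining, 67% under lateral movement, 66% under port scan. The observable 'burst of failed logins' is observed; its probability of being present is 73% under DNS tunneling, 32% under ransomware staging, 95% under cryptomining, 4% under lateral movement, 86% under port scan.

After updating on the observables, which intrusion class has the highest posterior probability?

Multiply each prior by the joint likelihood of the observable pattern:
  DNS tunneling: 0.42 × 0.17 × 0.73 = 0.052122
  ransomware staging: 0.22 × 0.44 × 0.32 = 0.030976
  cryptomining: 0.17 × 0.40 × 0.95 = 0.0646
  lateral movement: 0.11 × 0.67 × 0.04 = 0.002948
  port scan: 0.08 × 0.66 × 0.86 = 0.045408
Marginal likelihood of the evidence = 0.19605.
P(DNS tunneling | evidence) ≈ 0.052122 / 0.19605 ≈ 0.266
P(ransomware staging | evidence) ≈ 0.030976 / 0.19605 ≈ 0.158
P(cryptomining | evidence) ≈ 0.0646 / 0.19605 ≈ 0.330
P(lateral movement | evidence) ≈ 0.002948 / 0.19605 ≈ 0.015
P(port scan | evidence) ≈ 0.045408 / 0.19605 ≈ 0.232
The largest is 0.330, so cryptomining is most probable.

cryptomining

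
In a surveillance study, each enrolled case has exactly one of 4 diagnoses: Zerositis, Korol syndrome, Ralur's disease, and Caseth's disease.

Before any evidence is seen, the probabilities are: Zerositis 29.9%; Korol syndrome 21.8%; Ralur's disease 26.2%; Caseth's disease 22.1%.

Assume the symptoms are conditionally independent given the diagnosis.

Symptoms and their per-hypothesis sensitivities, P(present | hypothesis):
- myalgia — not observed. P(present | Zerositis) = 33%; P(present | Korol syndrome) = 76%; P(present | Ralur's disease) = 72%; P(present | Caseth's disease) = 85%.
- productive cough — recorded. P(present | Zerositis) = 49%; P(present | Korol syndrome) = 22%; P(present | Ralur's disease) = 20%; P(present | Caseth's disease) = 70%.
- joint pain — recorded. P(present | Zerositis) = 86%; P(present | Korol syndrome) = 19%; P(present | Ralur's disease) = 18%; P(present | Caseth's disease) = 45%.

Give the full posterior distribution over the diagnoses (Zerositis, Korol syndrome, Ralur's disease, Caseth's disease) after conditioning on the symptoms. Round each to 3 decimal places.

0.847, 0.022, 0.026, 0.105

For each hypothesis, the unnormalized posterior weight is prior × product of the symptom likelihoods (using 1 − P(present | H) for each absent symptom):
  Zerositis: 0.299 × (1 − 0.33) × 0.49 × 0.86 = 0.084419
  Korol syndrome: 0.218 × (1 − 0.76) × 0.22 × 0.19 = 0.002187
  Ralur's disease: 0.262 × (1 − 0.72) × 0.20 × 0.18 = 0.002641
  Caseth's disease: 0.221 × (1 − 0.85) × 0.70 × 0.45 = 0.010442
The unnormalized weights sum to 0.099689.
P(Zerositis | evidence) = 0.084419 / 0.099689 ≈ 0.847
P(Korol syndrome | evidence) = 0.002187 / 0.099689 ≈ 0.022
P(Ralur's disease | evidence) = 0.002641 / 0.099689 ≈ 0.026
P(Caseth's disease | evidence) = 0.010442 / 0.099689 ≈ 0.105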